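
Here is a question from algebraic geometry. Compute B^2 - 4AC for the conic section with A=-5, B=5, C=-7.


The discriminant of a conic Ax^2 + Bxy + Cy^2 + ... = 0 is B^2 - 4AC.
B^2 = 5^2 = 25
4AC = 4*(-5)*(-7) = 140
Discriminant = 25 - 140 = -115

-115


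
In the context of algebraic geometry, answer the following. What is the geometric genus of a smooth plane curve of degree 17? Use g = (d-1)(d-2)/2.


Using the genus formula for smooth plane curves:
g = (d-1)(d-2)/2
g = (17-1)(17-2)/2
g = 16*15/2
g = 240/2 = 120

120


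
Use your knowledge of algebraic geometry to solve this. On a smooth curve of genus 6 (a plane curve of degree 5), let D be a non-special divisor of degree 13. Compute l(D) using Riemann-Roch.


First, compute the genus of a smooth plane curve of degree 5:
g = (d-1)(d-2)/2 = (5-1)(5-2)/2 = 6
For a non-special divisor D (i.e., h^1(D) = 0), Riemann-Roch gives:
l(D) = deg(D) - g + 1
Since deg(D) = 13 >= 2g - 1 = 11, D is non-special.
l(D) = 13 - 6 + 1 = 8

8


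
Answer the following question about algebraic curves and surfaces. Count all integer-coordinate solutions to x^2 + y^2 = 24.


Systematically check integer values of x where x^2 <= 24.
For each valid x, check if 24 - x^2 is a perfect square.
Total integer solutions found: 0

0


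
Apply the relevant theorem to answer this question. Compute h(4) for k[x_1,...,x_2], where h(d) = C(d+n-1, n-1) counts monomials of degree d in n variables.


The Hilbert function for the polynomial ring in 2 variables is:
h(d) = C(d+n-1, n-1)
h(4) = C(4+2-1, 2-1) = C(5, 1)
= 5! / (1! * 4!)
= 5

5


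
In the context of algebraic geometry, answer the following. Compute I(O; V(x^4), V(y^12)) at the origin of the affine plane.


The intersection multiplicity of V(x^a) and V(y^b) at the origin is:
I(O; V(x^4), V(y^12)) = dim_k(k[x,y]/(x^4, y^12))
A basis for k[x,y]/(x^4, y^12) is the set of monomials x^i * y^j
where 0 <= i < 4 and 0 <= j < 12.
The number of such monomials is 4 * 12 = 48

48


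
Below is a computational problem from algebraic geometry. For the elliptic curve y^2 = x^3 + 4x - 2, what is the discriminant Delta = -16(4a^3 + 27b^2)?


Compute each component:
4a^3 = 4*4^3 = 4*64 = 256
27b^2 = 27*(-2)^2 = 27*4 = 108
4a^3 + 27b^2 = 256 + 108 = 364
Delta = -16*364 = -5824

-5824


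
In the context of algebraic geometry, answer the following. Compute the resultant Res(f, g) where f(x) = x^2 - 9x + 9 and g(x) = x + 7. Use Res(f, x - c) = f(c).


For Res(f, x - c), we evaluate f at x = c.
f(-7) = (-7)^2 - 9*(-7) + 9
= 49 + 63 + 9
= 112 + 9 = 121
Res(f, g) = 121

121


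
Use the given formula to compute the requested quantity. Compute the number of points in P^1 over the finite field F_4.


P^1(F_4) has (q^(n+1) - 1)/(q - 1) points.
= 4^1 + 4^0
= 4 + 1
= 5

5


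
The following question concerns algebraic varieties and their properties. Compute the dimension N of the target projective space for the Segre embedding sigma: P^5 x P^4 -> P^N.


The Segre embedding maps P^m x P^n into P^N via
all products of coordinates from each factor.
N = (m+1)(n+1) - 1
N = (5+1)(4+1) - 1
N = 6*5 - 1
N = 30 - 1 = 29

29


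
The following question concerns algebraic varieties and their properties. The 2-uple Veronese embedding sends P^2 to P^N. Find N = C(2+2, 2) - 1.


The Veronese embedding v_d: P^n -> P^N maps each point to all
degree-d monomials in n+1 homogeneous coordinates.
N = C(n+d, d) - 1
N = C(2+2, 2) - 1
N = C(4, 2) - 1
C(4, 2) = 6
N = 6 - 1 = 5

5


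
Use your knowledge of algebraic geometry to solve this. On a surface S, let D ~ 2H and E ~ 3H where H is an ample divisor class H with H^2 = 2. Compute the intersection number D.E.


Using bilinearity of the intersection pairing on a surface S:
(aH).(bH) = ab * (H.H)
We have H^2 = 2.
D.E = (2H).(3H) = 2*3*2
= 6*2
= 12

12


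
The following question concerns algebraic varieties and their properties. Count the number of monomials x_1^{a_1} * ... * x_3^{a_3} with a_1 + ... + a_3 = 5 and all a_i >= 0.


The number of degree-5 monomials in 3 variables is C(d+n-1, n-1).
= C(5+3-1, 3-1) = C(7, 2)
= 21

21


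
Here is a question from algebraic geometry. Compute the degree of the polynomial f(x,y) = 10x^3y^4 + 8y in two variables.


Examine each term for its total degree (sum of exponents).
  Term '10x^3y^4' has total degree 3+4 = 7.
  Term '8y' has total degree 0+1 = 1.
The maximum total degree among all terms is 7.

7


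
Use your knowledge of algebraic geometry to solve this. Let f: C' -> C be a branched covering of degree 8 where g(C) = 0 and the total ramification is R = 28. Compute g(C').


Riemann-Hurwitz formula: 2g' - 2 = d(2g - 2) + R
Given: d = 8, g = 0, R = 28
2g' - 2 = 8*(2*0 - 2) + 28
2g' - 2 = 8*(-2) + 28
2g' - 2 = -16 + 28 = 12
2g' = 14
g' = 7

7


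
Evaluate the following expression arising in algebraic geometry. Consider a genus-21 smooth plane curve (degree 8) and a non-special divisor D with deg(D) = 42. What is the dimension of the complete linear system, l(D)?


First, compute the genus of a smooth plane curve of degree 8:
g = (d-1)(d-2)/2 = (8-1)(8-2)/2 = 21
For a non-special divisor D (i.e., h^1(D) = 0), Riemann-Roch gives:
l(D) = deg(D) - g + 1
Since deg(D) = 42 >= 2g - 1 = 41, D is non-special.
l(D) = 42 - 21 + 1 = 22

22


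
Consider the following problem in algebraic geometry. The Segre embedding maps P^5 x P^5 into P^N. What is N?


The Segre embedding maps P^m x P^n into P^N via
all products of coordinates from each factor.
N = (m+1)(n+1) - 1
N = (5+1)(5+1) - 1
N = 6*6 - 1
N = 36 - 1 = 35

35


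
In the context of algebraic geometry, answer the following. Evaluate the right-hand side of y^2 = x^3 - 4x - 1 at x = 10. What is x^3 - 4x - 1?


Compute x^3 - 4x - 1 at x = 10:
x^3 = 10^3 = 1000
(-4)*x = (-4)*10 = -40
Sum: 1000 - 40 - 1 = 959

959


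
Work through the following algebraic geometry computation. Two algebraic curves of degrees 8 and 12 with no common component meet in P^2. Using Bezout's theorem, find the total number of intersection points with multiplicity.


Bezout's theorem states the intersection count equals the product of degrees.
Intersection count = 8 * 12 = 96

96


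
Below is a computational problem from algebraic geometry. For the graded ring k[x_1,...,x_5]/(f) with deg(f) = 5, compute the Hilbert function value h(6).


For R = k[x_1,...,x_n]/(f) with f homogeneous of degree e:
The Hilbert series is (1 - t^e)/(1 - t)^n.
So h(d) = C(d+n-1, n-1) - C(d-e+n-1, n-1) for d >= e.
With n=5, e=5, d=6:
C(6+5-1, 5-1) = C(10, 4) = 210
C(6-5+5-1, 5-1) = C(5, 4) = 5
h(6) = 210 - 5 = 205

205


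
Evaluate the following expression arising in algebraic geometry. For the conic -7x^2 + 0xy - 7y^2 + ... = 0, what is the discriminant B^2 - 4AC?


The discriminant of a conic Ax^2 + Bxy + Cy^2 + ... = 0 is B^2 - 4AC.
B^2 = 0^2 = 0
4AC = 4*(-7)*(-7) = 196
Discriminant = 0 - 196 = -196

-196


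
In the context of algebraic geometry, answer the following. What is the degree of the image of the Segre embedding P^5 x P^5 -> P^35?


The degree of the Segre variety P^5 x P^5 is C(m+n, m).
= C(10, 5)
= 252

252


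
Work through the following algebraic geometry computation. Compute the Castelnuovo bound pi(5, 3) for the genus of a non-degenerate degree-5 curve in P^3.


Castelnuovo's bound: write d - 1 = m(r-1) + epsilon with 0 <= epsilon < r-1.
d - 1 = 5 - 1 = 4
r - 1 = 3 - 1 = 2
4 = 2*2 + 0, so m = 2, epsilon = 0
pi(d, r) = m(m-1)(r-1)/2 + m*epsilon
= 2*1*2/2 + 2*0
= 4/2 + 0
= 2 + 0 = 2

2


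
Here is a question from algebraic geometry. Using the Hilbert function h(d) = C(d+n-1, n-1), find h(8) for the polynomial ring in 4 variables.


The Hilbert function for the polynomial ring in 4 variables is:
h(d) = C(d+n-1, n-1)
h(8) = C(8+4-1, 4-1) = C(11, 3)
= 11! / (3! * 8!)
= 165

165


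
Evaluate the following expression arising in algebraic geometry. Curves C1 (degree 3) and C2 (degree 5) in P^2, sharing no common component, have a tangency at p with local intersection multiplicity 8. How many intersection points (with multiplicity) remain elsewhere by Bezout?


By Bezout's theorem, the total intersection number is d1 * d2.
Total = 3 * 5 = 15
Intersection multiplicity at p = 8
Remaining intersections = 15 - 8 = 7

7


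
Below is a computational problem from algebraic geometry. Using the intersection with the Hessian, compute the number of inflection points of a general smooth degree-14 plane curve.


For a general smooth plane curve C of degree d, the inflection points are
the intersection of C with its Hessian curve, which has degree 3(d-2).
By Bezout, the total intersection number is d * 3(d-2) = 14 * 36 = 504.
For a general curve every flex is ordinary, so each contributes
multiplicity 1 to C·Hess(C), and the number of distinct inflection
points is 3d(d-2).
Inflection points = 3*14*(14-2) = 3*14*12 = 504

504


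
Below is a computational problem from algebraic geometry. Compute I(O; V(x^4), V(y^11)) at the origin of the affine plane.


The intersection multiplicity of V(x^a) and V(y^b) at the origin is:
I(O; V(x^4), V(y^11)) = dim_k(k[x,y]/(x^4, y^11))
A basis for k[x,y]/(x^4, y^11) is the set of monomials x^i * y^j
where 0 <= i < 4 and 0 <= j < 11.
The number of such monomials is 4 * 11 = 44

44


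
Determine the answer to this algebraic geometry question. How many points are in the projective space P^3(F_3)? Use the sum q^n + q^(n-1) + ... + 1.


P^3(F_3) has (q^(n+1) - 1)/(q - 1) points.
= 3^3 + 3^2 + 3^1 + 3^0
= 27 + 9 + 3 + 1
= 40

40


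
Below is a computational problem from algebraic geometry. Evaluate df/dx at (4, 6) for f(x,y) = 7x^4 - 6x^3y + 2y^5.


df/dx = 4*7*x^3 + 3*(-6)*x^2*y
At (4,6): 4*7*4^3 + 3*(-6)*4^2*6
= 1792 - 1728
= 64

64


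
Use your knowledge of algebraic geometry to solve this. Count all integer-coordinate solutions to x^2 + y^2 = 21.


Systematically check integer values of x where x^2 <= 21.
For each valid x, check if 21 - x^2 is a perfect square.
Total integer solutions found: 0

0


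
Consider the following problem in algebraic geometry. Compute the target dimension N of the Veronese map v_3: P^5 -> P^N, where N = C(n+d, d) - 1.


The Veronese embedding v_d: P^n -> P^N maps each point to all
degree-d monomials in n+1 homogeneous coordinates.
N = C(n+d, d) - 1
N = C(5+3, 3) - 1
N = C(8, 3) - 1
C(8, 3) = 56
N = 56 - 1 = 55

55


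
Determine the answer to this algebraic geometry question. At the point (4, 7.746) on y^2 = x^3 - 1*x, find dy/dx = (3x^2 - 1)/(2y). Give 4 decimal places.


Using implicit differentiation of y^2 = x^3 - 1*x:
2y * dy/dx = 3x^2 - 1
dy/dx = (3x^2 - 1)/(2y)
Numerator: 3*4^2 - 1 = 47
Denominator: 2*7.746 = 15.492
dy/dx = 47/15.492 = 3.0338

3.0338


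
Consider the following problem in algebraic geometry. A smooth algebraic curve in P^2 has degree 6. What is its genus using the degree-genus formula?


Using the genus formula for smooth plane curves:
g = (d-1)(d-2)/2
g = (6-1)(6-2)/2
g = 5*4/2
g = 20/2 = 10

10


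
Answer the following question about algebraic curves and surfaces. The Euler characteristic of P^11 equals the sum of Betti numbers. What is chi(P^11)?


The complex projective space P^11 has one cell in each even real dimension 0, 2, ..., 22.
The cohomology groups are H^{2k}(P^11) = Z for k = 0,...,11, and 0 otherwise.
Euler characteristic = sum of Betti numbers = 1 per even-dimensional cohomology group.
chi(P^11) = 11 + 1 = 12

12


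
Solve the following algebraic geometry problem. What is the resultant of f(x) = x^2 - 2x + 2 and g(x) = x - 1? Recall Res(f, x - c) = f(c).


For Res(f, x - c), we evaluate f at x = c.
f(1) = 1^2 - 2*1 + 2
= 1 - 2 + 2
= -1 + 2 = 1
Res(f, g) = 1

1


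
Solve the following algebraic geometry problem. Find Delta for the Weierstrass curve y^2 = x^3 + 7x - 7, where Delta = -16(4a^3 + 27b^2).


Compute each component:
4a^3 = 4*7^3 = 4*343 = 1372
27b^2 = 27*(-7)^2 = 27*49 = 1323
4a^3 + 27b^2 = 1372 + 1323 = 2695
Delta = -16*2695 = -43120

-43120


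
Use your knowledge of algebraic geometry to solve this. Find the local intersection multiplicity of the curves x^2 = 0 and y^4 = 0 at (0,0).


The intersection multiplicity of V(x^a) and V(y^b) at the origin is:
I(O; V(x^2), V(y^4)) = dim_k(k[x,y]/(x^2, y^4))
A basis for k[x,y]/(x^2, y^4) is the set of monomials x^i * y^j
where 0 <= i < 2 and 0 <= j < 4.
The number of such monomials is 2 * 4 = 8

8


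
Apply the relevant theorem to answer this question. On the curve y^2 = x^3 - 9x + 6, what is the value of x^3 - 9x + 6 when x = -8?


Compute x^3 - 9x + 6 at x = -8:
x^3 = (-8)^3 = -512
(-9)*x = (-9)*(-8) = 72
Sum: -512 + 72 + 6 = -434

-434


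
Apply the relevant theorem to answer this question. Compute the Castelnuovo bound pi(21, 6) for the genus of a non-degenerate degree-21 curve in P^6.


Castelnuovo's bound: write d - 1 = m(r-1) + epsilon with 0 <= epsilon < r-1.
d - 1 = 21 - 1 = 20
r - 1 = 6 - 1 = 5
20 = 4*5 + 0, so m = 4, epsilon = 0
pi(d, r) = m(m-1)(r-1)/2 + m*epsilon
= 4*3*5/2 + 4*0
= 60/2 + 0
= 30 + 0 = 30

30


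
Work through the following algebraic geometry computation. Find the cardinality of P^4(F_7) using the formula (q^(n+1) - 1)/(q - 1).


P^4(F_7) has (q^(n+1) - 1)/(q - 1) points.
= 7^4 + 7^3 + 7^2 + 7^1 + 7^0
= 2401 + 343 + 49 + 7 + 1
= 2801

2801


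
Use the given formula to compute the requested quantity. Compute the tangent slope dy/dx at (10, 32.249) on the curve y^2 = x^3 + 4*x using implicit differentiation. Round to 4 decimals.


Using implicit differentiation of y^2 = x^3 + 4*x:
2y * dy/dx = 3x^2 + 4
dy/dx = (3x^2 + 4)/(2y)
Numerator: 3*10^2 + 4 = 304
Denominator: 2*32.249 = 64.498
dy/dx = 304/64.498 = 4.7133

4.7133


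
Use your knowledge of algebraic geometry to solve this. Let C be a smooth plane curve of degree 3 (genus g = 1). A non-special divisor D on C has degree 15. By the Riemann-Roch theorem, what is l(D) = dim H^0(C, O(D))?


First, compute the genus of a smooth plane curve of degree 3:
g = (d-1)(d-2)/2 = (3-1)(3-2)/2 = 1
For a non-special divisor D (i.e., h^1(D) = 0), Riemann-Roch gives:
l(D) = deg(D) - g + 1
Since deg(D) = 15 >= 2g - 1 = 1, D is non-special.
l(D) = 15 - 1 + 1 = 15

15


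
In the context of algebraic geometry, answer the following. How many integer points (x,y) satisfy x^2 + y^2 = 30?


Systematically check integer values of x where x^2 <= 30.
For each valid x, check if 30 - x^2 is a perfect square.
Total integer solutions found: 0

0


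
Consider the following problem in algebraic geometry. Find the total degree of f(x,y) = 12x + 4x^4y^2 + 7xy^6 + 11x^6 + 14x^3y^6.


Examine each term for its total degree (sum of exponents).
  Term '12x' has total degree 1+0 = 1.
  Term '4x^4y^2' has total degree 4+2 = 6.
  Term '7xy^6' has total degree 1+6 = 7.
  Term '11x^6' has total degree 6+0 = 6.
  Term '14x^3y^6' has total degree 3+6 = 9.
The maximum total degree among all terms is 9.

9


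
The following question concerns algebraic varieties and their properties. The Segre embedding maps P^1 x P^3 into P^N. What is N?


The Segre embedding maps P^m x P^n into P^N via
all products of coordinates from each factor.
N = (m+1)(n+1) - 1
N = (1+1)(3+1) - 1
N = 2*4 - 1
N = 8 - 1 = 7

7


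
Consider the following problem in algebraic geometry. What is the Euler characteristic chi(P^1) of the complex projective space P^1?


The complex projective space P^1 has one cell in each even real dimension 0, 2, ..., 2.
The cohomology groups are H^{2k}(P^1) = Z for k = 0,...,1, and 0 otherwise.
Euler characteristic = sum of Betti numbers = 1 per even-dimensional cohomology group.
chi(P^1) = 1 + 1 = 2

2


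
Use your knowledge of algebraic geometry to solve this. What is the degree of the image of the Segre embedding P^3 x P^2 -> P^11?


The degree of the Segre variety P^3 x P^2 is C(m+n, m).
= C(5, 3)
= 10

10


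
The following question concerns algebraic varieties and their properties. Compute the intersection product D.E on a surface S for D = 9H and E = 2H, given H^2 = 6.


Using bilinearity of the intersection pairing on a surface S:
(aH).(bH) = ab * (H.H)
We have H^2 = 6.
D.E = (9H).(2H) = 9*2*6
= 18*6
= 108

108


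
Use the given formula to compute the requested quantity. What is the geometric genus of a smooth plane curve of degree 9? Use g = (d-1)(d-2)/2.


Using the genus formula for smooth plane curves:
g = (d-1)(d-2)/2
g = (9-1)(9-2)/2
g = 8*7/2
g = 56/2 = 28

28


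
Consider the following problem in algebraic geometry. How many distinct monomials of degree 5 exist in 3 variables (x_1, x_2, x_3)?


The number of degree-5 monomials in 3 variables is C(d+n-1, n-1).
= C(5+3-1, 3-1) = C(7, 2)
= 21

21


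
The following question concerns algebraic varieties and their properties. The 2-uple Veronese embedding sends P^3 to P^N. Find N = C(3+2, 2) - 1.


The Veronese embedding v_d: P^n -> P^N maps each point to all
degree-d monomials in n+1 homogeneous coordinates.
N = C(n+d, d) - 1
N = C(3+2, 2) - 1
N = C(5, 2) - 1
C(5, 2) = 10
N = 10 - 1 = 9

9


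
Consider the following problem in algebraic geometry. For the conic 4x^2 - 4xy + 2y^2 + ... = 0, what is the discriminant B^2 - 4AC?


The discriminant of a conic Ax^2 + Bxy + Cy^2 + ... = 0 is B^2 - 4AC.
B^2 = (-4)^2 = 16
4AC = 4*4*2 = 32
Discriminant = 16 - 32 = -16

-16


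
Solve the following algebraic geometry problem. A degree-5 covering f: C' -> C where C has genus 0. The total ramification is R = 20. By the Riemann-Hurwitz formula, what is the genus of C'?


Riemann-Hurwitz formula: 2g' - 2 = d(2g - 2) + R
Given: d = 5, g = 0, R = 20
2g' - 2 = 5*(2*0 - 2) + 20
2g' - 2 = 5*(-2) + 20
2g' - 2 = -10 + 20 = 10
2g' = 12
g' = 6

6


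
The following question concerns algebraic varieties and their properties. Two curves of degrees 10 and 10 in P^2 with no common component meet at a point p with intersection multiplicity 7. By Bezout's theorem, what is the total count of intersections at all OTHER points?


By Bezout's theorem, the total intersection number is d1 * d2.
Total = 10 * 10 = 100
Intersection multiplicity at p = 7
Remaining intersections = 100 - 7 = 93

93


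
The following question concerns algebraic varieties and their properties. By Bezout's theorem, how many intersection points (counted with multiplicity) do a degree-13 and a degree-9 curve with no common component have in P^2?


Bezout's theorem states the intersection count equals the product of degrees.
Intersection count = 13 * 9 = 117

117


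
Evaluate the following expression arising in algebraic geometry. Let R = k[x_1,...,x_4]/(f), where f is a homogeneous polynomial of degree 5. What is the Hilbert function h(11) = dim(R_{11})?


For R = k[x_1,...,x_n]/(f) with f homogeneous of degree e:
The Hilbert series is (1 - t^e)/(1 - t)^n.
So h(d) = C(d+n-1, n-1) - C(d-e+n-1, n-1) for d >= e.
With n=4, e=5, d=11:
C(11+4-1, 4-1) = C(14, 3) = 364
C(11-5+4-1, 4-1) = C(9, 3) = 84
h(11) = 364 - 84 = 280

280


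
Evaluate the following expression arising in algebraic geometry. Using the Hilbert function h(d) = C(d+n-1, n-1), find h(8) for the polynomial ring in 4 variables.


The Hilbert function for the polynomial ring in 4 variables is:
h(d) = C(d+n-1, n-1)
h(8) = C(8+4-1, 4-1) = C(11, 3)
= 11! / (3! * 8!)
= 165

165


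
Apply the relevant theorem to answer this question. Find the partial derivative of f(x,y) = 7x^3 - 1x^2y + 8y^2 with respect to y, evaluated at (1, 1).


df/dy = (-1)*x^2 + 2*8*y^1
At (1,1): (-1)*1^2 + 2*8*1^1
= -1 + 16
= 15

15


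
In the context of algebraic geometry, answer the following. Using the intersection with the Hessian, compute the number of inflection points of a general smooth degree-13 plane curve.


For a general smooth plane curve C of degree d, the inflection points are
the intersection of C with its Hessian curve, which has degree 3(d-2).
By Bezout, the total intersection number is d * 3(d-2) = 13 * 33 = 429.
For a general curve every flex is ordinary, so each contributes
multiplicity 1 to C·Hess(C), and the number of distinct inflection
points is 3d(d-2).
Inflection points = 3*13*(13-2) = 3*13*11 = 429

429


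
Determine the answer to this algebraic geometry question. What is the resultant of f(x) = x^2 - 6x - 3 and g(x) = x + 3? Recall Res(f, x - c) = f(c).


For Res(f, x - c), we evaluate f at x = c.
f(-3) = (-3)^2 - 6*(-3) - 3
= 9 + 18 - 3
= 27 - 3 = 24
Res(f, g) = 24

24


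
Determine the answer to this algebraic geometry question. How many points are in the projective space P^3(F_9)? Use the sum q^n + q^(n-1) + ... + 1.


P^3(F_9) has (q^(n+1) - 1)/(q - 1) points.
= 9^3 + 9^2 + 9^1 + 9^0
= 729 + 81 + 9 + 1
= 820

820


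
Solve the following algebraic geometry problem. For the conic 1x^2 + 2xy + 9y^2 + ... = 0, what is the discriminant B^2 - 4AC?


The discriminant of a conic Ax^2 + Bxy + Cy^2 + ... = 0 is B^2 - 4AC.
B^2 = 2^2 = 4
4AC = 4*1*9 = 36
Discriminant = 4 - 36 = -32

-32


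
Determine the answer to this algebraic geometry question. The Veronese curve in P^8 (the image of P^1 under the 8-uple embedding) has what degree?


The rational normal curve in P^8 is the image of P^1 under the 8-uple Veronese.
A general hyperplane in P^8 pulls back to a degree-8 form on P^1, which has 8 zeros,
so the curve meets a general hyperplane in 8 points. Degree = 8.

8


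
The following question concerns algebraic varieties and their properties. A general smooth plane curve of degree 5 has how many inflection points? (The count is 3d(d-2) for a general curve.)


For a general smooth plane curve C of degree d, the inflection points are
the intersection of C with its Hessian curve, which has degree 3(d-2).
By Bezout, the total intersection number is d * 3(d-2) = 5 * 9 = 45.
For a general curve every flex is ordinary, so each contributes
multiplicity 1 to C·Hess(C), and the number of distinct inflection
points is 3d(d-2).
Inflection points = 3*5*(5-2) = 3*5*3 = 45

45


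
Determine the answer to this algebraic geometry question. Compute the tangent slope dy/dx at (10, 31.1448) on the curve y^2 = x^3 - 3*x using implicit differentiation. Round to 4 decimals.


Using implicit differentiation of y^2 = x^3 - 3*x:
2y * dy/dx = 3x^2 - 3
dy/dx = (3x^2 - 3)/(2y)
Numerator: 3*10^2 - 3 = 297
Denominator: 2*31.1448 = 62.2896
dy/dx = 297/62.2896 = 4.7681

4.7681


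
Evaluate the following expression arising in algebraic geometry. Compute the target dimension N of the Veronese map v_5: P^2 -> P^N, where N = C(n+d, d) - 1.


The Veronese embedding v_d: P^n -> P^N maps each point to all
degree-d monomials in n+1 homogeneous coordinates.
N = C(n+d, d) - 1
N = C(2+5, 5) - 1
N = C(7, 5) - 1
C(7, 5) = 21
N = 21 - 1 = 20

20


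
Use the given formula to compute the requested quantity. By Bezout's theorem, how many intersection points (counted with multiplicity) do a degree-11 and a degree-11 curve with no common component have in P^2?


Bezout's theorem states the intersection count equals the product of degrees.
Intersection count = 11 * 11 = 121

121


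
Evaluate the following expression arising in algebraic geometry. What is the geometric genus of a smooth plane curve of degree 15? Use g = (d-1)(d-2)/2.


Using the genus formula for smooth plane curves:
g = (d-1)(d-2)/2
g = (15-1)(15-2)/2
g = 14*13/2
g = 182/2 = 91

91


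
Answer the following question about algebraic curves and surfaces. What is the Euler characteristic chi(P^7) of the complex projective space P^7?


The complex projective space P^7 has one cell in each even real dimension 0, 2, ..., 14.
The cohomology groups are H^{2k}(P^7) = Z for k = 0,...,7, and 0 otherwise.
Euler characteristic = sum of Betti numbers = 1 per even-dimensional cohomology group.
chi(P^7) = 7 + 1 = 8

8


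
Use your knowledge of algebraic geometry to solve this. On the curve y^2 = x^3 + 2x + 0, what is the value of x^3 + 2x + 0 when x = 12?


Compute x^3 + 2x + 0 at x = 12:
x^3 = 12^3 = 1728
2*x = 2*12 = 24
Sum: 1728 + 24 + 0 = 1752

1752


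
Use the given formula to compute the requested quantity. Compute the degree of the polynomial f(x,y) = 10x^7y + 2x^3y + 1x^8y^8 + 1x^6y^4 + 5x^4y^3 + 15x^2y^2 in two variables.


Examine each term for its total degree (sum of exponents).
  Term '10x^7y' has total degree 7+1 = 8.
  Term '2x^3y' has total degree 3+1 = 4.
  Term '1x^8y^8' has total degree 8+8 = 16.
  Term '1x^6y^4' has total degree 6+4 = 10.
  Term '5x^4y^3' has total degree 4+3 = 7.
  Term '15x^2y^2' has total degree 2+2 = 4.
The maximum total degree among all terms is 16.

16


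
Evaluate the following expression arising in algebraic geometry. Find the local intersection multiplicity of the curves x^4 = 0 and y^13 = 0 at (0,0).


The intersection multiplicity of V(x^a) and V(y^b) at the origin is:
I(O; V(x^4), V(y^13)) = dim_k(k[x,y]/(x^4, y^13))
A basis for k[x,y]/(x^4, y^13) is the set of monomials x^i * y^j
where 0 <= i < 4 and 0 <= j < 13.
The number of such monomials is 4 * 13 = 52

52


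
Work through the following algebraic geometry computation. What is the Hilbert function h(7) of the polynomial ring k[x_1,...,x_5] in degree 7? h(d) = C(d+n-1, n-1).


The Hilbert function for the polynomial ring in 5 variables is:
h(d) = C(d+n-1, n-1)
h(7) = C(7+5-1, 5-1) = C(11, 4)
= 11! / (4! * 7!)
= 330

330


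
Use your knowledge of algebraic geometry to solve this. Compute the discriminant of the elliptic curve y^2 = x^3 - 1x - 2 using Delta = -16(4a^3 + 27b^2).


Compute each component:
4a^3 = 4*(-1)^3 = 4*(-1) = -4
27b^2 = 27*(-2)^2 = 27*4 = 108
4a^3 + 27b^2 = -4 + 108 = 104
Delta = -16*104 = -1664

-1664


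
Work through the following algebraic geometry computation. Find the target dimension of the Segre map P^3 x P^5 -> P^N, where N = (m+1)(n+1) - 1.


The Segre embedding maps P^m x P^n into P^N via
all products of coordinates from each factor.
N = (m+1)(n+1) - 1
N = (3+1)(5+1) - 1
N = 4*6 - 1
N = 24 - 1 = 23

23


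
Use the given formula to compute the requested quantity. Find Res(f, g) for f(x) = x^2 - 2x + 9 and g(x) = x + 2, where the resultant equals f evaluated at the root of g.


For Res(f, x - c), we evaluate f at x = c.
f(-2) = (-2)^2 - 2*(-2) + 9
= 4 + 4 + 9
= 8 + 9 = 17
Res(f, g) = 17

17


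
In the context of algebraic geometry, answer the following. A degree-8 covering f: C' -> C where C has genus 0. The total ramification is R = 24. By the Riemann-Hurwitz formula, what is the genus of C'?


Riemann-Hurwitz formula: 2g' - 2 = d(2g - 2) + R
Given: d = 8, g = 0, R = 24
2g' - 2 = 8*(2*0 - 2) + 24
2g' - 2 = 8*(-2) + 24
2g' - 2 = -16 + 24 = 8
2g' = 10
g' = 5

5


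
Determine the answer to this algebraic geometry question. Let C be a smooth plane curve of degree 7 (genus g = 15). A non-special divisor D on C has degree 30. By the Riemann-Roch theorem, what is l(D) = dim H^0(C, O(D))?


First, compute the genus of a smooth plane curve of degree 7:
g = (d-1)(d-2)/2 = (7-1)(7-2)/2 = 15
For a non-special divisor D (i.e., h^1(D) = 0), Riemann-Roch gives:
l(D) = deg(D) - g + 1
Since deg(D) = 30 >= 2g - 1 = 29, D is non-special.
l(D) = 30 - 15 + 1 = 16

16


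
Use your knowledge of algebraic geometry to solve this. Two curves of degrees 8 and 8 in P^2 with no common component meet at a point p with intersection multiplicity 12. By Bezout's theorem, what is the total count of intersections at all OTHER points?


By Bezout's theorem, the total intersection number is d1 * d2.
Total = 8 * 8 = 64
Intersection multiplicity at p = 12
Remaining intersections = 64 - 12 = 52

52


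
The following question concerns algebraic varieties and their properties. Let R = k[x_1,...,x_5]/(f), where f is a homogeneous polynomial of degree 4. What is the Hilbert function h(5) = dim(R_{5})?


For R = k[x_1,...,x_n]/(f) with f homogeneous of degree e:
The Hilbert series is (1 - t^e)/(1 - t)^n.
So h(d) = C(d+n-1, n-1) - C(d-e+n-1, n-1) for d >= e.
With n=5, e=4, d=5:
C(5+5-1, 5-1) = C(9, 4) = 126
C(5-4+5-1, 5-1) = C(5, 4) = 5
h(5) = 126 - 5 = 121

121


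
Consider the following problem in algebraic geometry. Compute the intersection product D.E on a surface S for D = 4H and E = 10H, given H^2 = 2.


Using bilinearity of the intersection pairing on a surface S:
(aH).(bH) = ab * (H.H)
We have H^2 = 2.
D.E = (4H).(10H) = 4*10*2
= 40*2
= 80

80


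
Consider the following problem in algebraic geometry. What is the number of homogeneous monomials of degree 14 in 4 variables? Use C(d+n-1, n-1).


The number of degree-14 monomials in 4 variables is C(d+n-1, n-1).
= C(14+4-1, 4-1) = C(17, 3)
= 680

680


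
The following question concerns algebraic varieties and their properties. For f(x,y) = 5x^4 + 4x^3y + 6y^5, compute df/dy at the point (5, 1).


df/dy = 4*x^3 + 5*6*y^4
At (5,1): 4*5^3 + 5*6*1^4
= 500 + 30
= 530

530


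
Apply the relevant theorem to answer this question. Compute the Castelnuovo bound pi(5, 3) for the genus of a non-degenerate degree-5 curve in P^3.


Castelnuovo's bound: write d - 1 = m(r-1) + epsilon with 0 <= epsilon < r-1.
d - 1 = 5 - 1 = 4
r - 1 = 3 - 1 = 2
4 = 2*2 + 0, so m = 2, epsilon = 0
pi(d, r) = m(m-1)(r-1)/2 + m*epsilon
= 2*1*2/2 + 2*0
= 4/2 + 0
= 2 + 0 = 2

2


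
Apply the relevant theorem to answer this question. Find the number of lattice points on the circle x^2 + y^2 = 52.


Systematically check integer values of x where x^2 <= 52.
For each valid x, check if 52 - x^2 is a perfect square.
x=4: 52 - 16 = 36, sqrt = 6 (valid)
x=6: 52 - 36 = 16, sqrt = 4 (valid)
Total integer solutions found: 8

8


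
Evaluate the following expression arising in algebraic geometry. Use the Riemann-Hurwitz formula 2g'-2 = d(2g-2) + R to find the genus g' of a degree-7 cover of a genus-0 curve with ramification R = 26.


Riemann-Hurwitz formula: 2g' - 2 = d(2g - 2) + R
Given: d = 7, g = 0, R = 26
2g' - 2 = 7*(2*0 - 2) + 26
2g' - 2 = 7*(-2) + 26
2g' - 2 = -14 + 26 = 12
2g' = 14
g' = 7

7


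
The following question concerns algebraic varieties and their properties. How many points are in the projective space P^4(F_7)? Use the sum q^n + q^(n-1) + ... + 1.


P^4(F_7) has (q^(n+1) - 1)/(q - 1) points.
= 7^4 + 7^3 + 7^2 + 7^1 + 7^0
= 2401 + 343 + 49 + 7 + 1
= 2801

2801


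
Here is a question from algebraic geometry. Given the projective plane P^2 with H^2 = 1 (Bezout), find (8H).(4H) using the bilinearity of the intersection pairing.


Using bilinearity of the intersection pairing on the projective plane P^2:
(aH).(bH) = ab * (H.H)
We have H^2 = 1 (Bezout).
D.E = (8H).(4H) = 8*4*1
= 32*1
= 32

32


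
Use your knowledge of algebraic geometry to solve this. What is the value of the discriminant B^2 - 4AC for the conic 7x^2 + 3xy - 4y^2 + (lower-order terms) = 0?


The discriminant of a conic Ax^2 + Bxy + Cy^2 + ... = 0 is B^2 - 4AC.
B^2 = 3^2 = 9
4AC = 4*7*(-4) = -112
Discriminant = 9 + 112 = 121

121


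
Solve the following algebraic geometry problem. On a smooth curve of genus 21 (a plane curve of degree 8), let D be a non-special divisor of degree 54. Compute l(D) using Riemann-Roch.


First, compute the genus of a smooth plane curve of degree 8:
g = (d-1)(d-2)/2 = (8-1)(8-2)/2 = 21
For a non-special divisor D (i.e., h^1(D) = 0), Riemann-Roch gives:
l(D) = deg(D) - g + 1
Since deg(D) = 54 >= 2g - 1 = 41, D is non-special.
l(D) = 54 - 21 + 1 = 34

34


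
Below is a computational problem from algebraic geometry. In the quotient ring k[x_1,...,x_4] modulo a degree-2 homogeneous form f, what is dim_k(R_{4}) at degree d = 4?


For R = k[x_1,...,x_n]/(f) with f homogeneous of degree e:
The Hilbert series is (1 - t^e)/(1 - t)^n.
So h(d) = C(d+n-1, n-1) - C(d-e+n-1, n-1) for d >= e.
With n=4, e=2, d=4:
C(4+4-1, 4-1) = C(7, 3) = 35
C(4-2+4-1, 4-1) = C(5, 3) = 10
h(4) = 35 - 10 = 25

25


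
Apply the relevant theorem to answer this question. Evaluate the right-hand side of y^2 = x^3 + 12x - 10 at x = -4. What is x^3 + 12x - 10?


Compute x^3 + 12x - 10 at x = -4:
x^3 = (-4)^3 = -64
12*x = 12*(-4) = -48
Sum: -64 - 48 - 10 = -122

-122


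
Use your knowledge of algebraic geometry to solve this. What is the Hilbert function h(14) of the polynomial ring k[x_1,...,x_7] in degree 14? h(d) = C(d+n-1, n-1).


The Hilbert function for the polynomial ring in 7 variables is:
h(d) = C(d+n-1, n-1)
h(14) = C(14+7-1, 7-1) = C(20, 6)
= 20! / (6! * 14!)
= 38760

38760


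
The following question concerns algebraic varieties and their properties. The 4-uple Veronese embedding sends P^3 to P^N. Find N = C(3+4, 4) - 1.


The Veronese embedding v_d: P^n -> P^N maps each point to all
degree-d monomials in n+1 homogeneous coordinates.
N = C(n+d, d) - 1
N = C(3+4, 4) - 1
N = C(7, 4) - 1
C(7, 4) = 35
N = 35 - 1 = 34

34


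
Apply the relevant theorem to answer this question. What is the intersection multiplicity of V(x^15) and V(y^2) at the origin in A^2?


The intersection multiplicity of V(x^a) and V(y^b) at the origin is:
I(O; V(x^15), V(y^2)) = dim_k(k[x,y]/(x^15, y^2))
A basis for k[x,y]/(x^15, y^2) is the set of monomials x^i * y^j
where 0 <= i < 15 and 0 <= j < 2.
The number of such monomials is 15 * 2 = 30

30


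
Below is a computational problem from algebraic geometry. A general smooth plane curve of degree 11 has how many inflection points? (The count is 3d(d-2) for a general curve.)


For a general smooth plane curve C of degree d, the inflection points are
the intersection of C with its Hessian curve, which has degree 3(d-2).
By Bezout, the total intersection number is d * 3(d-2) = 11 * 27 = 297.
For a general curve every flex is ordinary, so each contributes
multiplicity 1 to C·Hess(C), and the number of distinct inflection
points is 3d(d-2).
Inflection points = 3*11*(11-2) = 3*11*9 = 297

297


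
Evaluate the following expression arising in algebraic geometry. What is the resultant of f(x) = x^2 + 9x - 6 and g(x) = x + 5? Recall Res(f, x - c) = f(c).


For Res(f, x - c), we evaluate f at x = c.
f(-5) = (-5)^2 + 9*(-5) - 6
= 25 - 45 - 6
= -20 - 6 = -26
Res(f, g) = -26

-26


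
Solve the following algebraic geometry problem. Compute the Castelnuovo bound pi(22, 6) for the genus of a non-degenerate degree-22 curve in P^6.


Castelnuovo's bound: write d - 1 = m(r-1) + epsilon with 0 <= epsilon < r-1.
d - 1 = 22 - 1 = 21
r - 1 = 6 - 1 = 5
21 = 4*5 + 1, so m = 4, epsilon = 1
pi(d, r) = m(m-1)(r-1)/2 + m*epsilon
= 4*3*5/2 + 4*1
= 60/2 + 4
= 30 + 4 = 34

34


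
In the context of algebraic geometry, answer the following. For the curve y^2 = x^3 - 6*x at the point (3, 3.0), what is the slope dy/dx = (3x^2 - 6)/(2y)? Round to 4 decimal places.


Using implicit differentiation of y^2 = x^3 - 6*x:
2y * dy/dx = 3x^2 - 6
dy/dx = (3x^2 - 6)/(2y)
Numerator: 3*3^2 - 6 = 21
Denominator: 2*3.0 = 6.0
dy/dx = 21/6.0 = 3.5000

3.5000


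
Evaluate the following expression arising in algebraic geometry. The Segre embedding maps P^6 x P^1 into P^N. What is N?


The Segre embedding maps P^m x P^n into P^N via
all products of coordinates from each factor.
N = (m+1)(n+1) - 1
N = (6+1)(1+1) - 1
N = 7*2 - 1
N = 14 - 1 = 13

13


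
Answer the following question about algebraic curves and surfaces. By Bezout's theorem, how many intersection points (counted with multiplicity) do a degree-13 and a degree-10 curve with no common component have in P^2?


Bezout's theorem states the intersection count equals the product of degrees.
Intersection count = 13 * 10 = 130

130


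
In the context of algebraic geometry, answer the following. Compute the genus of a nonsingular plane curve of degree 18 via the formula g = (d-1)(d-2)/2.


Using the genus formula for smooth plane curves:
g = (d-1)(d-2)/2
g = (18-1)(18-2)/2
g = 17*16/2
g = 272/2 = 136

136


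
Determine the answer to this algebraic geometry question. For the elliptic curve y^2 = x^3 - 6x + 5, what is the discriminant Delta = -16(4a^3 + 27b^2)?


Compute each component:
4a^3 = 4*(-6)^3 = 4*(-216) = -864
27b^2 = 27*5^2 = 27*25 = 675
4a^3 + 27b^2 = -864 + 675 = -189
Delta = -16*(-189) = 3024

3024


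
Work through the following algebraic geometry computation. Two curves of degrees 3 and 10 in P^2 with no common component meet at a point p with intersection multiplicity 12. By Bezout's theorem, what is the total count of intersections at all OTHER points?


By Bezout's theorem, the total intersection number is d1 * d2.
Total = 3 * 10 = 30
Intersection multiplicity at p = 12
Remaining intersections = 30 - 12 = 18

18


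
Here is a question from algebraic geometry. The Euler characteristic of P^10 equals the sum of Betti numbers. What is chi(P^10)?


The complex projective space P^10 has one cell in each even real dimension 0, 2, ..., 20.
The cohomology groups are H^{2k}(P^10) = Z for k = 0,...,10, and 0 otherwise.
Euler characteristic = sum of Betti numbers = 1 per even-dimensional cohomology group.
chi(P^10) = 10 + 1 = 11

11


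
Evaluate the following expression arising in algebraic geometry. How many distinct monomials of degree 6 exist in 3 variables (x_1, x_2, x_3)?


The number of degree-6 monomials in 3 variables is C(d+n-1, n-1).
= C(6+3-1, 3-1) = C(8, 2)
= 28

28


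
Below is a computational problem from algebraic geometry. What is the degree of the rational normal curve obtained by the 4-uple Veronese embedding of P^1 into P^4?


The rational normal curve in P^4 is the image of P^1 under the 4-uple Veronese.
A general hyperplane in P^4 pulls back to a degree-4 form on P^1, which has 4 zeros,
so the curve meets a general hyperplane in 4 points. Degree = 4.

4


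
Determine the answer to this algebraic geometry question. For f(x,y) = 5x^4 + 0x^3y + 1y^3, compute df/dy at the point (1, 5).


df/dy = 0*x^3 + 3*1*y^2
At (1,5): 0*1^3 + 3*1*5^2
= 0 + 75
= 75

75


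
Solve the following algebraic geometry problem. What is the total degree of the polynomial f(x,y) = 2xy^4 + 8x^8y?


Examine each term for its total degree (sum of exponents).
  Term '2xy^4' has total degree 1+4 = 5.
  Term '8x^8y' has total degree 8+1 = 9.
The maximum total degree among all terms is 9.

9


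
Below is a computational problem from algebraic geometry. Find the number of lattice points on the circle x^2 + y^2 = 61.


Systematically check integer values of x where x^2 <= 61.
For each valid x, check if 61 - x^2 is a perfect square.
x=5: 61 - 25 = 36, sqrt = 6 (valid)
x=6: 61 - 36 = 25, sqrt = 5 (valid)
Total integer solutions found: 8

8


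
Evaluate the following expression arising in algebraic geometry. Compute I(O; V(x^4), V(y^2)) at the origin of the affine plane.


The intersection multiplicity of V(x^a) and V(y^b) at the origin is:
I(O; V(x^4), V(y^2)) = dim_k(k[x,y]/(x^4, y^2))
A basis for k[x,y]/(x^4, y^2) is the set of monomials x^i * y^j
where 0 <= i < 4 and 0 <= j < 2.
The number of such monomials is 4 * 2 = 8

8


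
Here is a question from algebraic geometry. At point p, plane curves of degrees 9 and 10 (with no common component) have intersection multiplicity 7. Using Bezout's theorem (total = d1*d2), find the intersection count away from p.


By Bezout's theorem, the total intersection number is d1 * d2.
Total = 9 * 10 = 90
Intersection multiplicity at p = 7
Remaining intersections = 90 - 7 = 83

83


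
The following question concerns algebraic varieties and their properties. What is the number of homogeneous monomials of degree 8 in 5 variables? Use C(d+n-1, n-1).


The number of degree-8 monomials in 5 variables is C(d+n-1, n-1).
= C(8+5-1, 5-1) = C(12, 4)
= 495

495


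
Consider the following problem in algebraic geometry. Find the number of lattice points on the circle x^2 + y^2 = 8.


Systematically check integer values of x where x^2 <= 8.
For each valid x, check if 8 - x^2 is a perfect square.
x=2: 8 - 4 = 4, sqrt = 2 (valid)
Total integer solutions found: 4

4


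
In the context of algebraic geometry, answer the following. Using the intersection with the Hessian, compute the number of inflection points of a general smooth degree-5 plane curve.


For a general smooth plane curve C of degree d, the inflection points are
the intersection of C with its Hessian curve, which has degree 3(d-2).
By Bezout, the total intersection number is d * 3(d-2) = 5 * 9 = 45.
For a general curve every flex is ordinary, so each contributes
multiplicity 1 to C·Hess(C), and the number of distinct inflection
points is 3d(d-2).
Inflection points = 3*5*(5-2) = 3*5*3 = 45

45
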